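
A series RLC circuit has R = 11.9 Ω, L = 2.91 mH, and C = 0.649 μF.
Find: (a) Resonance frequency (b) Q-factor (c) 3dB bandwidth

Step 1 — Resonance: ω₀ = 1/√(LC) = 1/√(0.00291·6.49e-07) = 2.301e+04 rad/s.
Step 2 — f₀ = ω₀/(2π) = 3662 Hz.
Step 3 — Series Q: Q = ω₀L/R = 2.301e+04·0.00291/11.9 = 5.627.
Step 4 — Bandwidth: Δω = ω₀/Q = 4089 rad/s; BW = Δω/(2π) = 650.8 Hz.

(a) f₀ = 3662 Hz  (b) Q = 5.627  (c) BW = 650.8 Hz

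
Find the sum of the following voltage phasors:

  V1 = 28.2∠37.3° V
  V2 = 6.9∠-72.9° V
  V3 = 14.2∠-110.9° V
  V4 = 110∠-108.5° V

Step 1 — Convert each phasor to rectangular form:
  V1 = 28.2·(cos(37.3°) + j·sin(37.3°)) = 22.43 + j17.09 V
  V2 = 6.9·(cos(-72.9°) + j·sin(-72.9°)) = 2.029 - j6.595 V
  V3 = 14.2·(cos(-110.9°) + j·sin(-110.9°)) = -5.066 - j13.27 V
  V4 = 110·(cos(-108.5°) + j·sin(-108.5°)) = -34.9 - j104.3 V
Step 2 — Sum components: V_total = -15.51 - j107.1 V.
Step 3 — Convert to polar: |V_total| = 108.2 V, ∠V_total = -98.2°.

V_total = 108.2∠-98.2° V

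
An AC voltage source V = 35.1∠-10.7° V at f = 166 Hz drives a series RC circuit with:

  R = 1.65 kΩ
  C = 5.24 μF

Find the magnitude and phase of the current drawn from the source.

Step 1 — Angular frequency: ω = 2π·f = 2π·166 = 1043 rad/s.
Step 2 — Component impedances:
  R: Z = R = 1650 Ω
  C: Z = 1/(jωC) = -j/(ω·C) = 0 - j183 Ω
Step 3 — Series combination: Z_total = R + C = 1650 - j183 Ω = 1660∠-6.3° Ω.
Step 4 — Source phasor: V = 35.1∠-10.7° V = 34.49 - j6.517 V.
Step 5 — Ohm's law: I = V / Z_total = (34.49 - j6.517) / (1650 - j183) = 0.02108 - j0.001612 A.
Step 6 — Convert to polar: |I| = 0.02114 A, ∠I = -4.4°.

I = 0.02114∠-4.4° A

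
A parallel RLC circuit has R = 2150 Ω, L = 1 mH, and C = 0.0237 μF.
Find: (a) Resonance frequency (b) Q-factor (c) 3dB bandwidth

Step 1 — Resonance: ω₀ = 1/√(LC) = 1/√(0.001·2.37e-08) = 2.054e+05 rad/s.
Step 2 — f₀ = ω₀/(2π) = 3.269e+04 Hz.
Step 3 — Parallel Q: Q = R/(ω₀L) = 2150/(2.054e+05·0.001) = 10.47.
Step 4 — Bandwidth: Δω = ω₀/Q = 1.963e+04 rad/s; BW = Δω/(2π) = 3123 Hz.

(a) f₀ = 3.269e+04 Hz  (b) Q = 10.47  (c) BW = 3123 Hz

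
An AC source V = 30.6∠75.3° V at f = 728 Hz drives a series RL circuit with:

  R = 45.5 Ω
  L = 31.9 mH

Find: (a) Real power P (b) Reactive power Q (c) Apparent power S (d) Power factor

Step 1 — Angular frequency: ω = 2π·f = 2π·728 = 4574 rad/s.
Step 2 — Component impedances:
  R: Z = R = 45.5 Ω
  L: Z = jωL = j·4574·0.0319 = 0 + j145.9 Ω
Step 3 — Series combination: Z_total = R + L = 45.5 + j145.9 Ω = 152.8∠72.7° Ω.
Step 4 — Source phasor: V = 30.6∠75.3° V = 7.765 + j29.6 V.
Step 5 — Current: I = V / Z = 0.2 + j0.009147 A = 0.2002∠2.6° A.
Step 6 — Complex power: S = V·I* = 1.824 + j5.848 VA.
Step 7 — Real power: P = Re(S) = 1.824 W.
Step 8 — Reactive power: Q = Im(S) = 5.848 VAR.
Step 9 — Apparent power: |S| = 6.126 VA.
Step 10 — Power factor: PF = P/|S| = 0.2977 (lagging).

(a) P = 1.824 W  (b) Q = 5.848 VAR  (c) S = 6.126 VA  (d) PF = 0.2977 (lagging)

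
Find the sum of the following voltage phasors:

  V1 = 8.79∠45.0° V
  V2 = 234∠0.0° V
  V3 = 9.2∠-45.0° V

Step 1 — Convert each phasor to rectangular form:
  V1 = 8.79·(cos(45.0°) + j·sin(45.0°)) = 6.215 + j6.215 V
  V2 = 234·(cos(0.0°) + j·sin(0.0°)) = 234 V
  V3 = 9.2·(cos(-45.0°) + j·sin(-45.0°)) = 6.505 - j6.505 V
Step 2 — Sum components: V_total = 246.7 - j0.2899 V.
Step 3 — Convert to polar: |V_total| = 246.7 V, ∠V_total = -0.1°.

V_total = 246.7∠-0.1° V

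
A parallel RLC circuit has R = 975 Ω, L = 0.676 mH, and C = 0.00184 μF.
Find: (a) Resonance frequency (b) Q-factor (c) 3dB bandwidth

Step 1 — Resonance: ω₀ = 1/√(LC) = 1/√(0.000676·1.84e-09) = 8.966e+05 rad/s.
Step 2 — f₀ = ω₀/(2π) = 1.427e+05 Hz.
Step 3 — Parallel Q: Q = R/(ω₀L) = 975/(8.966e+05·0.000676) = 1.609.
Step 4 — Bandwidth: Δω = ω₀/Q = 5.574e+05 rad/s; BW = Δω/(2π) = 8.872e+04 Hz.

(a) f₀ = 1.427e+05 Hz  (b) Q = 1.609  (c) BW = 8.872e+04 Hz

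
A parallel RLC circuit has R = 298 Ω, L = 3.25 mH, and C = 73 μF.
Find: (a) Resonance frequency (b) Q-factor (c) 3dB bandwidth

Step 1 — Resonance: ω₀ = 1/√(LC) = 1/√(0.00325·7.3e-05) = 2053 rad/s.
Step 2 — f₀ = ω₀/(2π) = 326.8 Hz.
Step 3 — Parallel Q: Q = R/(ω₀L) = 298/(2053·0.00325) = 44.66.
Step 4 — Bandwidth: Δω = ω₀/Q = 45.97 rad/s; BW = Δω/(2π) = 7.316 Hz.

(a) f₀ = 326.8 Hz  (b) Q = 44.66  (c) BW = 7.316 Hz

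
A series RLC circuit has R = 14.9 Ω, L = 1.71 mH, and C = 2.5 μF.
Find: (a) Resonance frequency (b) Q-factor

Step 1 — Resonance condition Im(Z)=0 gives ω₀ = 1/√(LC).
Step 2 — ω₀ = 1/√(0.00171·2.5e-06) = 1.529e+04 rad/s.
Step 3 — f₀ = ω₀/(2π) = 2434 Hz.
Step 4 — Series Q: Q = ω₀L/R = 1.529e+04·0.00171/14.9 = 1.755.

(a) f₀ = 2434 Hz  (b) Q = 1.755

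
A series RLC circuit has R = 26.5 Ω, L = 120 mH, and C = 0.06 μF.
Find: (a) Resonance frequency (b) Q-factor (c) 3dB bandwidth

Step 1 — Resonance: ω₀ = 1/√(LC) = 1/√(0.12·6e-08) = 1.179e+04 rad/s.
Step 2 — f₀ = ω₀/(2π) = 1876 Hz.
Step 3 — Series Q: Q = ω₀L/R = 1.179e+04·0.12/26.5 = 53.37.
Step 4 — Bandwidth: Δω = ω₀/Q = 220.8 rad/s; BW = Δω/(2π) = 35.15 Hz.

(a) f₀ = 1876 Hz  (b) Q = 53.37  (c) BW = 35.15 Hz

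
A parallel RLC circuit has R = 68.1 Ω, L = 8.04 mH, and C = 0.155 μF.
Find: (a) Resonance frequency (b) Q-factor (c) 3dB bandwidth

Step 1 — Resonance: ω₀ = 1/√(LC) = 1/√(0.00804·1.55e-07) = 2.833e+04 rad/s.
Step 2 — f₀ = ω₀/(2π) = 4508 Hz.
Step 3 — Parallel Q: Q = R/(ω₀L) = 68.1/(2.833e+04·0.00804) = 0.299.
Step 4 — Bandwidth: Δω = ω₀/Q = 9.474e+04 rad/s; BW = Δω/(2π) = 1.508e+04 Hz.

(a) f₀ = 4508 Hz  (b) Q = 0.299  (c) BW = 1.508e+04 Hz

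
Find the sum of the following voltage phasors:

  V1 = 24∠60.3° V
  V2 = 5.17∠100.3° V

Step 1 — Convert each phasor to rectangular form:
  V1 = 24·(cos(60.3°) + j·sin(60.3°)) = 11.89 + j20.85 V
  V2 = 5.17·(cos(100.3°) + j·sin(100.3°)) = -0.9244 + j5.087 V
Step 2 — Sum components: V_total = 10.97 + j25.93 V.
Step 3 — Convert to polar: |V_total| = 28.16 V, ∠V_total = 67.1°.

V_total = 28.16∠67.1° V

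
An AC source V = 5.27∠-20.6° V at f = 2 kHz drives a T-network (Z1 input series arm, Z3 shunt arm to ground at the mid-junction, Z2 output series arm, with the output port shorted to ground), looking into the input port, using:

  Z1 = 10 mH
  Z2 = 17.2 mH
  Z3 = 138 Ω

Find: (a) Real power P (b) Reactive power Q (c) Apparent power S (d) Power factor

Step 1 — Angular frequency: ω = 2π·f = 2π·2000 = 1.257e+04 rad/s.
Step 2 — Component impedances:
  Z1: Z = jωL = j·1.257e+04·0.01 = 0 + j125.7 Ω
  Z2: Z = jωL = j·1.257e+04·0.0172 = 0 + j216.1 Ω
  Z3: Z = R = 138 Ω
Step 3 — With the output port shorted to ground, the output series arm Z2 runs from the junction to ground; the shunt arm Z3 also runs from the junction to ground. They appear in parallel: Z3 || Z2 = 98.04 + j62.59 Ω.
Step 4 — Series with input arm Z1: Z_in = Z1 + (Z3 || Z2) = 98.04 + j188.3 Ω = 212.3∠62.5° Ω.
Step 5 — Source phasor: V = 5.27∠-20.6° V = 4.933 - j1.854 V.
Step 6 — Current: I = V / Z = 0.002987 - j0.02465 A = 0.02483∠-83.1° A.
Step 7 — Complex power: S = V·I* = 0.06044 + j0.1161 VA.
Step 8 — Real power: P = Re(S) = 0.06044 W.
Step 9 — Reactive power: Q = Im(S) = 0.1161 VAR.
Step 10 — Apparent power: |S| = 0.1308 VA.
Step 11 — Power factor: PF = P/|S| = 0.4619 (lagging).

(a) P = 0.06044 W  (b) Q = 0.1161 VAR  (c) S = 0.1308 VA  (d) PF = 0.4619 (lagging)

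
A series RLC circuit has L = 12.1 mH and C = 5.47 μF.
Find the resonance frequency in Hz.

Step 1 — Resonance condition Im(Z)=0 gives ω₀ = 1/√(LC).
Step 2 — ω₀ = 1/√(0.0121·5.47e-06) = 3887 rad/s.
Step 3 — f₀ = ω₀/(2π) = 618.6 Hz.

f₀ = 618.6 Hz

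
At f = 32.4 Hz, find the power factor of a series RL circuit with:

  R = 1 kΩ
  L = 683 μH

Step 1 — Angular frequency: ω = 2π·f = 2π·32.4 = 203.6 rad/s.
Step 2 — Component impedances:
  R: Z = R = 1000 Ω
  L: Z = jωL = j·203.6·0.000683 = 0 + j0.139 Ω
Step 3 — Series combination: Z_total = R + L = 1000 + j0.139 Ω = 1000∠0.0° Ω.
Step 4 — Power factor: PF = cos(φ) = Re(Z)/|Z| = 1000/1000 = 1.
Step 5 — Type: Im(Z) = 0.139 ⇒ lagging (phase φ = 0.0°).

PF = 1 (lagging, φ = 0.0°)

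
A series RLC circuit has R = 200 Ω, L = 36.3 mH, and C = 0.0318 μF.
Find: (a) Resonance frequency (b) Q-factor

Step 1 — Resonance condition Im(Z)=0 gives ω₀ = 1/√(LC).
Step 2 — ω₀ = 1/√(0.0363·3.18e-08) = 2.943e+04 rad/s.
Step 3 — f₀ = ω₀/(2π) = 4684 Hz.
Step 4 — Series Q: Q = ω₀L/R = 2.943e+04·0.0363/200 = 5.342.

(a) f₀ = 4684 Hz  (b) Q = 5.342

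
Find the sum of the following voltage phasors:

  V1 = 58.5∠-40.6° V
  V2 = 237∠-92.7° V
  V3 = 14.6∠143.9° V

Step 1 — Convert each phasor to rectangular form:
  V1 = 58.5·(cos(-40.6°) + j·sin(-40.6°)) = 44.42 - j38.07 V
  V2 = 237·(cos(-92.7°) + j·sin(-92.7°)) = -11.16 - j236.7 V
  V3 = 14.6·(cos(143.9°) + j·sin(143.9°)) = -11.8 + j8.602 V
Step 2 — Sum components: V_total = 21.46 - j266.2 V.
Step 3 — Convert to polar: |V_total| = 267.1 V, ∠V_total = -85.4°.

V_total = 267.1∠-85.4° V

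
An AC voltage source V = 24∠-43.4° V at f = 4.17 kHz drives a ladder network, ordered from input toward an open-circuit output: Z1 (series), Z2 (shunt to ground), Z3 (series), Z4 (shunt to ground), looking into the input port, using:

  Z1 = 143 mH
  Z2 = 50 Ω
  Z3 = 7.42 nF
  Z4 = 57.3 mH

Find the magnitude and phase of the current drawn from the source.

Step 1 — Angular frequency: ω = 2π·f = 2π·4170 = 2.62e+04 rad/s.
Step 2 — Component impedances:
  Z1: Z = jωL = j·2.62e+04·0.143 = 0 + j3747 Ω
  Z2: Z = R = 50 Ω
  Z3: Z = 1/(jωC) = -j/(ω·C) = 0 - j5144 Ω
  Z4: Z = jωL = j·2.62e+04·0.0573 = 0 + j1501 Ω
Step 3 — Ladder network (open output): work backward from the far end, alternating series and parallel combinations. Z_in = 49.99 + j3746 Ω = 3746∠89.2° Ω.
Step 4 — Source phasor: V = 24∠-43.4° V = 17.44 - j16.49 V.
Step 5 — Ohm's law: I = V / Z_total = (17.44 - j16.49) / (49.99 + j3746) = -0.004339 - j0.004713 A.
Step 6 — Convert to polar: |I| = 0.006406 A, ∠I = -132.6°.

I = 0.006406∠-132.6° A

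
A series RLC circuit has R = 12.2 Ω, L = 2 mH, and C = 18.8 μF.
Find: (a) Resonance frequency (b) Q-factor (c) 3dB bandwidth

Step 1 — Resonance condition Im(Z)=0 gives ω₀ = 1/√(LC).
Step 2 — ω₀ = 1/√(0.002·1.88e-05) = 5157 rad/s.
Step 3 — f₀ = ω₀/(2π) = 820.8 Hz.
Step 4 — Series Q: Q = ω₀L/R = 5157·0.002/12.2 = 0.8454.
Step 5 — 3dB bandwidth: Δω = ω₀/Q = 6100 rad/s; BW = Δω/(2π) = 970.8 Hz.

(a) f₀ = 820.8 Hz  (b) Q = 0.8454  (c) BW = 970.8 Hz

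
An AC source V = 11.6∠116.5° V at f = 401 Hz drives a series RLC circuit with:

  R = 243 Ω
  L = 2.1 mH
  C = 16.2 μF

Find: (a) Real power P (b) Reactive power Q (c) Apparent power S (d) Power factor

Step 1 — Angular frequency: ω = 2π·f = 2π·401 = 2520 rad/s.
Step 2 — Component impedances:
  R: Z = R = 243 Ω
  L: Z = jωL = j·2520·0.0021 = 0 + j5.291 Ω
  C: Z = 1/(jωC) = -j/(ω·C) = 0 - j24.5 Ω
Step 3 — Series combination: Z_total = R + L + C = 243 - j19.21 Ω = 243.8∠-4.5° Ω.
Step 4 — Source phasor: V = 11.6∠116.5° V = -5.176 + j10.38 V.
Step 5 — Current: I = V / Z = -0.02452 + j0.04078 A = 0.04759∠121.0° A.
Step 6 — Complex power: S = V·I* = 0.5503 - j0.0435 VA.
Step 7 — Real power: P = Re(S) = 0.5503 W.
Step 8 — Reactive power: Q = Im(S) = -0.0435 VAR.
Step 9 — Apparent power: |S| = 0.552 VA.
Step 10 — Power factor: PF = P/|S| = 0.9969 (leading).

(a) P = 0.5503 W  (b) Q = -0.0435 VAR  (c) S = 0.552 VA  (d) PF = 0.9969 (leading)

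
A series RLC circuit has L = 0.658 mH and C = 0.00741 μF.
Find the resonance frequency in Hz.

Step 1 — Resonance condition Im(Z)=0 gives ω₀ = 1/√(LC).
Step 2 — ω₀ = 1/√(0.000658·7.41e-09) = 4.529e+05 rad/s.
Step 3 — f₀ = ω₀/(2π) = 7.208e+04 Hz.

f₀ = 7.208e+04 Hz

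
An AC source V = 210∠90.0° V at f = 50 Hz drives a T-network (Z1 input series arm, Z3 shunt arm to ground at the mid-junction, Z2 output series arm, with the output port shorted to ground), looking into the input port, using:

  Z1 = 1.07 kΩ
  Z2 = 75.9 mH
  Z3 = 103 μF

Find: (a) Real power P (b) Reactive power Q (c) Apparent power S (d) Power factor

Step 1 — Angular frequency: ω = 2π·f = 2π·50 = 314.2 rad/s.
Step 2 — Component impedances:
  Z1: Z = R = 1070 Ω
  Z2: Z = jωL = j·314.2·0.0759 = 0 + j23.84 Ω
  Z3: Z = 1/(jωC) = -j/(ω·C) = 0 - j30.9 Ω
Step 3 — With the output port shorted to ground, the output series arm Z2 runs from the junction to ground; the shunt arm Z3 also runs from the junction to ground. They appear in parallel: Z3 || Z2 = 0 + j104.4 Ω.
Step 4 — Series with input arm Z1: Z_in = Z1 + (Z3 || Z2) = 1070 + j104.4 Ω = 1075∠5.6° Ω.
Step 5 — Source phasor: V = 210∠90.0° V = 0 + j210 V.
Step 6 — Current: I = V / Z = 0.01897 + j0.1944 A = 0.1953∠84.4° A.
Step 7 — Complex power: S = V·I* = 40.83 + j3.983 VA.
Step 8 — Real power: P = Re(S) = 40.83 W.
Step 9 — Reactive power: Q = Im(S) = 3.983 VAR.
Step 10 — Apparent power: |S| = 41.02 VA.
Step 11 — Power factor: PF = P/|S| = 0.9953 (lagging).

(a) P = 40.83 W  (b) Q = 3.983 VAR  (c) S = 41.02 VA  (d) PF = 0.9953 (lagging)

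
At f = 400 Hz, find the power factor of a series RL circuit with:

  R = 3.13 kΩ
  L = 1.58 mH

Step 1 — Angular frequency: ω = 2π·f = 2π·400 = 2513 rad/s.
Step 2 — Component impedances:
  R: Z = R = 3130 Ω
  L: Z = jωL = j·2513·0.00158 = 0 + j3.971 Ω
Step 3 — Series combination: Z_total = R + L = 3130 + j3.971 Ω = 3130∠0.1° Ω.
Step 4 — Power factor: PF = cos(φ) = Re(Z)/|Z| = 3130/3130 = 1.
Step 5 — Type: Im(Z) = 3.971 ⇒ lagging (phase φ = 0.1°).

PF = 1 (lagging, φ = 0.1°)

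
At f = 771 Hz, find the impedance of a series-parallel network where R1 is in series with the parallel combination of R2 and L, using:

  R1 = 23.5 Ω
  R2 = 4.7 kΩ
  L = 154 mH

Step 1 — Angular frequency: ω = 2π·f = 2π·771 = 4844 rad/s.
Step 2 — Component impedances:
  R1: Z = R = 23.5 Ω
  R2: Z = R = 4700 Ω
  L: Z = jωL = j·4844·0.154 = 0 + j746 Ω
Step 3 — Parallel branch: R2 || L = 1/(1/R2 + 1/L) = 115.5 + j727.7 Ω.
Step 4 — Series with R1: Z_total = R1 + (R2 || L) = 139 + j727.7 Ω = 740.9∠79.2° Ω.

Z = 139 + j727.7 Ω = 740.9∠79.2° Ω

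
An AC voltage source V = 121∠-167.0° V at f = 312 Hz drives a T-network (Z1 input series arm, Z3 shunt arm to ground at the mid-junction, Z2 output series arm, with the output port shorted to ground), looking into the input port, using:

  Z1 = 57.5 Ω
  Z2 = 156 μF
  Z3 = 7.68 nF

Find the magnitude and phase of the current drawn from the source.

Step 1 — Angular frequency: ω = 2π·f = 2π·312 = 1960 rad/s.
Step 2 — Component impedances:
  Z1: Z = R = 57.5 Ω
  Z2: Z = 1/(jωC) = -j/(ω·C) = 0 - j3.27 Ω
  Z3: Z = 1/(jωC) = -j/(ω·C) = 0 - j6.642e+04 Ω
Step 3 — With the output port shorted to ground, the output series arm Z2 runs from the junction to ground; the shunt arm Z3 also runs from the junction to ground. They appear in parallel: Z3 || Z2 = 0 - j3.27 Ω.
Step 4 — Series with input arm Z1: Z_in = Z1 + (Z3 || Z2) = 57.5 - j3.27 Ω = 57.59∠-3.3° Ω.
Step 5 — Source phasor: V = 121∠-167.0° V = -117.9 - j27.22 V.
Step 6 — Ohm's law: I = V / Z_total = (-117.9 - j27.22) / (57.5 - j3.27) = -2.017 - j0.5881 A.
Step 7 — Convert to polar: |I| = 2.101 A, ∠I = -163.7°.

I = 2.101∠-163.7° A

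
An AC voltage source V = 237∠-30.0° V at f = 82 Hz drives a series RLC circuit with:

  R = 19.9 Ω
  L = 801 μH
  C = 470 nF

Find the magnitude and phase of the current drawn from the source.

Step 1 — Angular frequency: ω = 2π·f = 2π·82 = 515.2 rad/s.
Step 2 — Component impedances:
  R: Z = R = 19.9 Ω
  L: Z = jωL = j·515.2·0.000801 = 0 + j0.4127 Ω
  C: Z = 1/(jωC) = -j/(ω·C) = 0 - j4130 Ω
Step 3 — Series combination: Z_total = R + L + C = 19.9 - j4129 Ω = 4129∠-89.7° Ω.
Step 4 — Source phasor: V = 237∠-30.0° V = 205.2 - j118.5 V.
Step 5 — Ohm's law: I = V / Z_total = (205.2 - j118.5) / (19.9 - j4129) = 0.02894 + j0.04957 A.
Step 6 — Convert to polar: |I| = 0.0574 A, ∠I = 59.7°.

I = 0.0574∠59.7° A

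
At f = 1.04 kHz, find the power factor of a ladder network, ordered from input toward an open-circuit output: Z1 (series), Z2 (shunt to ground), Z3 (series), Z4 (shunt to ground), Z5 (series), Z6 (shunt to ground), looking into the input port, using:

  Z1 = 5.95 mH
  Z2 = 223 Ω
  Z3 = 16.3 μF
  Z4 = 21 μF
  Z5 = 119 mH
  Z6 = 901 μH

Step 1 — Angular frequency: ω = 2π·f = 2π·1040 = 6535 rad/s.
Step 2 — Component impedances:
  Z1: Z = jωL = j·6535·0.00595 = 0 + j38.88 Ω
  Z2: Z = R = 223 Ω
  Z3: Z = 1/(jωC) = -j/(ω·C) = 0 - j9.389 Ω
  Z4: Z = 1/(jωC) = -j/(ω·C) = 0 - j7.287 Ω
  Z5: Z = jωL = j·6535·0.119 = 0 + j777.6 Ω
  Z6: Z = jωL = j·6535·0.000901 = 0 + j5.888 Ω
Step 3 — Ladder network (open output): work backward from the far end, alternating series and parallel combinations. Z_in = 1.25 + j22.23 Ω = 22.27∠86.8° Ω.
Step 4 — Power factor: PF = cos(φ) = Re(Z)/|Z| = 1.2502/22.265 = 0.05615.
Step 5 — Type: Im(Z) = 22.23 ⇒ lagging (phase φ = 86.8°).

PF = 0.05615 (lagging, φ = 86.8°)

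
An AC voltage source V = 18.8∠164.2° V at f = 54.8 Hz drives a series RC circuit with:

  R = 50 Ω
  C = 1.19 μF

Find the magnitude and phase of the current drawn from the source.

Step 1 — Angular frequency: ω = 2π·f = 2π·54.8 = 344.3 rad/s.
Step 2 — Component impedances:
  R: Z = R = 50 Ω
  C: Z = 1/(jωC) = -j/(ω·C) = 0 - j2441 Ω
Step 3 — Series combination: Z_total = R + C = 50 - j2441 Ω = 2441∠-88.8° Ω.
Step 4 — Source phasor: V = 18.8∠164.2° V = -18.09 + j5.119 V.
Step 5 — Ohm's law: I = V / Z_total = (-18.09 + j5.119) / (50 - j2441) = -0.002248 - j0.007366 A.
Step 6 — Convert to polar: |I| = 0.007701 A, ∠I = -107.0°.

I = 0.007701∠-107.0° A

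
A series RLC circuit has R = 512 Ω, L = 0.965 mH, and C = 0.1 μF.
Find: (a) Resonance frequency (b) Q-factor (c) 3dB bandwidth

Step 1 — Resonance condition Im(Z)=0 gives ω₀ = 1/√(LC).
Step 2 — ω₀ = 1/√(0.000965·1e-07) = 1.018e+05 rad/s.
Step 3 — f₀ = ω₀/(2π) = 1.62e+04 Hz.
Step 4 — Series Q: Q = ω₀L/R = 1.018e+05·0.000965/512 = 0.1919.
Step 5 — 3dB bandwidth: Δω = ω₀/Q = 5.306e+05 rad/s; BW = Δω/(2π) = 8.444e+04 Hz.

(a) f₀ = 1.62e+04 Hz  (b) Q = 0.1919  (c) BW = 8.444e+04 Hz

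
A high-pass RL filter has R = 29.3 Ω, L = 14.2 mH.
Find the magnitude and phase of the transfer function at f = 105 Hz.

Step 1 — Angular frequency: ω = 2π·105 = 659.7 rad/s.
Step 2 — Transfer function: H(jω) = jωL/(R + jωL).
Step 3 — Numerator jωL = j·9.368; denominator R + jωL = 29.3 + j9.368.
Step 4 — H = 0.09275 + j0.2901.
Step 5 — Magnitude: |H| = 0.3045 (-10.3 dB); phase: φ = 72.3°.

|H| = 0.3045 (-10.3 dB), φ = 72.3°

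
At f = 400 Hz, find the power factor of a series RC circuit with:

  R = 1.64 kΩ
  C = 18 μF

Step 1 — Angular frequency: ω = 2π·f = 2π·400 = 2513 rad/s.
Step 2 — Component impedances:
  R: Z = R = 1640 Ω
  C: Z = 1/(jωC) = -j/(ω·C) = 0 - j22.1 Ω
Step 3 — Series combination: Z_total = R + C = 1640 - j22.1 Ω = 1640∠-0.8° Ω.
Step 4 — Power factor: PF = cos(φ) = Re(Z)/|Z| = 1640/1640.1 = 0.9999.
Step 5 — Type: Im(Z) = -22.1 ⇒ leading (phase φ = -0.8°).

PF = 0.9999 (leading, φ = -0.8°)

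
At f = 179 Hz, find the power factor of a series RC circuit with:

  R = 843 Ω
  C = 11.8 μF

Step 1 — Angular frequency: ω = 2π·f = 2π·179 = 1125 rad/s.
Step 2 — Component impedances:
  R: Z = R = 843 Ω
  C: Z = 1/(jωC) = -j/(ω·C) = 0 - j75.35 Ω
Step 3 — Series combination: Z_total = R + C = 843 - j75.35 Ω = 846.4∠-5.1° Ω.
Step 4 — Power factor: PF = cos(φ) = Re(Z)/|Z| = 843/846.4 = 0.996.
Step 5 — Type: Im(Z) = -75.35 ⇒ leading (phase φ = -5.1°).

PF = 0.996 (leading, φ = -5.1°)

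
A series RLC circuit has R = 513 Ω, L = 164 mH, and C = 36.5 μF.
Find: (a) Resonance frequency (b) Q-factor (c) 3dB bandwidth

Step 1 — Resonance: ω₀ = 1/√(LC) = 1/√(0.164·3.65e-05) = 408.7 rad/s.
Step 2 — f₀ = ω₀/(2π) = 65.05 Hz.
Step 3 — Series Q: Q = ω₀L/R = 408.7·0.164/513 = 0.1307.
Step 4 — Bandwidth: Δω = ω₀/Q = 3128 rad/s; BW = Δω/(2π) = 497.8 Hz.

(a) f₀ = 65.05 Hz  (b) Q = 0.1307  (c) BW = 497.8 Hz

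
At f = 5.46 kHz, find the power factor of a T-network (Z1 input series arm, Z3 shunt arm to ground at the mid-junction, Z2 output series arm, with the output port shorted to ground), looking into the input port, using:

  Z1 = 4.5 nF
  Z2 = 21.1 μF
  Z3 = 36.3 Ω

Step 1 — Angular frequency: ω = 2π·f = 2π·5460 = 3.431e+04 rad/s.
Step 2 — Component impedances:
  Z1: Z = 1/(jωC) = -j/(ω·C) = 0 - j6478 Ω
  Z2: Z = 1/(jωC) = -j/(ω·C) = 0 - j1.381 Ω
  Z3: Z = R = 36.3 Ω
Step 3 — With the output port shorted to ground, the output series arm Z2 runs from the junction to ground; the shunt arm Z3 also runs from the junction to ground. They appear in parallel: Z3 || Z2 = 0.0525 - j1.379 Ω.
Step 4 — Series with input arm Z1: Z_in = Z1 + (Z3 || Z2) = 0.0525 - j6479 Ω = 6479∠-90.0° Ω.
Step 5 — Power factor: PF = cos(φ) = Re(Z)/|Z| = 0.0525/6479 = 8.103e-06.
Step 6 — Type: Im(Z) = -6479 ⇒ leading (phase φ = -90.0°).

PF = 8.103e-06 (leading, φ = -90.0°)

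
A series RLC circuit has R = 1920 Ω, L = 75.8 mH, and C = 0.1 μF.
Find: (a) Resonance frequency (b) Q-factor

Step 1 — Resonance condition Im(Z)=0 gives ω₀ = 1/√(LC).
Step 2 — ω₀ = 1/√(0.0758·1e-07) = 1.149e+04 rad/s.
Step 3 — f₀ = ω₀/(2π) = 1828 Hz.
Step 4 — Series Q: Q = ω₀L/R = 1.149e+04·0.0758/1920 = 0.4535.

(a) f₀ = 1828 Hz  (b) Q = 0.4535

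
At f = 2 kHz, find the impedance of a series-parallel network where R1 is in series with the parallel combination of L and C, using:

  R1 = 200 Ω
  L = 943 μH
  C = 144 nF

Step 1 — Angular frequency: ω = 2π·f = 2π·2000 = 1.257e+04 rad/s.
Step 2 — Component impedances:
  R1: Z = R = 200 Ω
  L: Z = jωL = j·1.257e+04·0.000943 = 0 + j11.85 Ω
  C: Z = 1/(jωC) = -j/(ω·C) = 0 - j552.6 Ω
Step 3 — Parallel branch: L || C = 1/(1/L + 1/C) = 0 + j12.11 Ω.
Step 4 — Series with R1: Z_total = R1 + (L || C) = 200 + j12.11 Ω = 200.4∠3.5° Ω.

Z = 200 + j12.11 Ω = 200.4∠3.5° Ω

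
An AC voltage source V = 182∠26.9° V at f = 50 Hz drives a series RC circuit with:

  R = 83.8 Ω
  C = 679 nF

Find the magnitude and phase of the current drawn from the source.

Step 1 — Angular frequency: ω = 2π·f = 2π·50 = 314.2 rad/s.
Step 2 — Component impedances:
  R: Z = R = 83.8 Ω
  C: Z = 1/(jωC) = -j/(ω·C) = 0 - j4688 Ω
Step 3 — Series combination: Z_total = R + C = 83.8 - j4688 Ω = 4689∠-89.0° Ω.
Step 4 — Source phasor: V = 182∠26.9° V = 162.3 + j82.34 V.
Step 5 — Ohm's law: I = V / Z_total = (162.3 + j82.34) / (83.8 - j4688) = -0.01694 + j0.03493 A.
Step 6 — Convert to polar: |I| = 0.03882 A, ∠I = 115.9°.

I = 0.03882∠115.9° A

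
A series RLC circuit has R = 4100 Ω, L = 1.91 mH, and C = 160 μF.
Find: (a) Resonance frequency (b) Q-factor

Step 1 — Resonance condition Im(Z)=0 gives ω₀ = 1/√(LC).
Step 2 — ω₀ = 1/√(0.00191·0.00016) = 1809 rad/s.
Step 3 — f₀ = ω₀/(2π) = 287.9 Hz.
Step 4 — Series Q: Q = ω₀L/R = 1809·0.00191/4100 = 0.0008427.

(a) f₀ = 287.9 Hz  (b) Q = 0.0008427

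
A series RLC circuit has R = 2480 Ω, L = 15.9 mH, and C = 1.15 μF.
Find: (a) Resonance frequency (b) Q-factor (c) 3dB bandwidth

Step 1 — Resonance: ω₀ = 1/√(LC) = 1/√(0.0159·1.15e-06) = 7395 rad/s.
Step 2 — f₀ = ω₀/(2π) = 1177 Hz.
Step 3 — Series Q: Q = ω₀L/R = 7395·0.0159/2480 = 0.04741.
Step 4 — Bandwidth: Δω = ω₀/Q = 1.56e+05 rad/s; BW = Δω/(2π) = 2.482e+04 Hz.

(a) f₀ = 1177 Hz  (b) Q = 0.04741  (c) BW = 2.482e+04 Hz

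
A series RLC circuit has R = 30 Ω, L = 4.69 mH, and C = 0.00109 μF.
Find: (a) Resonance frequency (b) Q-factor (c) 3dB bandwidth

Step 1 — Resonance: ω₀ = 1/√(LC) = 1/√(0.00469·1.09e-09) = 4.423e+05 rad/s.
Step 2 — f₀ = ω₀/(2π) = 7.039e+04 Hz.
Step 3 — Series Q: Q = ω₀L/R = 4.423e+05·0.00469/30 = 69.14.
Step 4 — Bandwidth: Δω = ω₀/Q = 6397 rad/s; BW = Δω/(2π) = 1018 Hz.

(a) f₀ = 7.039e+04 Hz  (b) Q = 69.14  (c) BW = 1018 Hz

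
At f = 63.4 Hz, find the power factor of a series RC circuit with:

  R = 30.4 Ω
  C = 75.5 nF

Step 1 — Angular frequency: ω = 2π·f = 2π·63.4 = 398.4 rad/s.
Step 2 — Component impedances:
  R: Z = R = 30.4 Ω
  C: Z = 1/(jωC) = -j/(ω·C) = 0 - j3.325e+04 Ω
Step 3 — Series combination: Z_total = R + C = 30.4 - j3.325e+04 Ω = 3.325e+04∠-89.9° Ω.
Step 4 — Power factor: PF = cos(φ) = Re(Z)/|Z| = 30.4/3.325e+04 = 0.0009143.
Step 5 — Type: Im(Z) = -3.325e+04 ⇒ leading (phase φ = -89.9°).

PF = 0.0009143 (leading, φ = -89.9°)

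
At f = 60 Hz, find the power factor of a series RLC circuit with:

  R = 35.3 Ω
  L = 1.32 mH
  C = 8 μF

Step 1 — Angular frequency: ω = 2π·f = 2π·60 = 377 rad/s.
Step 2 — Component impedances:
  R: Z = R = 35.3 Ω
  L: Z = jωL = j·377·0.00132 = 0 + j0.4976 Ω
  C: Z = 1/(jωC) = -j/(ω·C) = 0 - j331.6 Ω
Step 3 — Series combination: Z_total = R + L + C = 35.3 - j331.1 Ω = 333∠-83.9° Ω.
Step 4 — Power factor: PF = cos(φ) = Re(Z)/|Z| = 35.3/333 = 0.106.
Step 5 — Type: Im(Z) = -331.1 ⇒ leading (phase φ = -83.9°).

PF = 0.106 (leading, φ = -83.9°)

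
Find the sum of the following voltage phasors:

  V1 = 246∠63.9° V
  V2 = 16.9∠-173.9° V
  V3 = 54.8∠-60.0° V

Step 1 — Convert each phasor to rectangular form:
  V1 = 246·(cos(63.9°) + j·sin(63.9°)) = 108.2 + j220.9 V
  V2 = 16.9·(cos(-173.9°) + j·sin(-173.9°)) = -16.8 - j1.796 V
  V3 = 54.8·(cos(-60.0°) + j·sin(-60.0°)) = 27.4 - j47.46 V
Step 2 — Sum components: V_total = 118.8 + j171.7 V.
Step 3 — Convert to polar: |V_total| = 208.8 V, ∠V_total = 55.3°.

V_total = 208.8∠55.3° V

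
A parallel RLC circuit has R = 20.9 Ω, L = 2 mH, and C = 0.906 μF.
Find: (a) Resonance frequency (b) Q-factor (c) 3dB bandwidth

Step 1 — Resonance: ω₀ = 1/√(LC) = 1/√(0.002·9.06e-07) = 2.349e+04 rad/s.
Step 2 — f₀ = ω₀/(2π) = 3739 Hz.
Step 3 — Parallel Q: Q = R/(ω₀L) = 20.9/(2.349e+04·0.002) = 0.4448.
Step 4 — Bandwidth: Δω = ω₀/Q = 5.281e+04 rad/s; BW = Δω/(2π) = 8405 Hz.

(a) f₀ = 3739 Hz  (b) Q = 0.4448  (c) BW = 8405 Hz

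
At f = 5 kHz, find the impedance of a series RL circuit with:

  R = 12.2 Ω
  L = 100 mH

Step 1 — Angular frequency: ω = 2π·f = 2π·5000 = 3.142e+04 rad/s.
Step 2 — Component impedances:
  R: Z = R = 12.2 Ω
  L: Z = jωL = j·3.142e+04·0.1 = 0 + j3142 Ω
Step 3 — Series combination: Z_total = R + L = 12.2 + j3142 Ω = 3142∠89.8° Ω.

Z = 12.2 + j3142 Ω = 3142∠89.8° Ω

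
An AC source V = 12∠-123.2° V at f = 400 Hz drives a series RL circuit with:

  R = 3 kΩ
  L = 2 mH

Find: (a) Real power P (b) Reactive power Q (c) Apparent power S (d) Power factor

Step 1 — Angular frequency: ω = 2π·f = 2π·400 = 2513 rad/s.
Step 2 — Component impedances:
  R: Z = R = 3000 Ω
  L: Z = jωL = j·2513·0.002 = 0 + j5.027 Ω
Step 3 — Series combination: Z_total = R + L = 3000 + j5.027 Ω = 3000∠0.1° Ω.
Step 4 — Source phasor: V = 12∠-123.2° V = -6.571 - j10.04 V.
Step 5 — Current: I = V / Z = -0.002196 - j0.003343 A = 0.004∠-123.3° A.
Step 6 — Complex power: S = V·I* = 0.048 + j8.042e-05 VA.
Step 7 — Real power: P = Re(S) = 0.048 W.
Step 8 — Reactive power: Q = Im(S) = 8.042e-05 VAR.
Step 9 — Apparent power: |S| = 0.048 VA.
Step 10 — Power factor: PF = P/|S| = 1 (lagging).

(a) P = 0.048 W  (b) Q = 8.042e-05 VAR  (c) S = 0.048 VA  (d) PF = 1 (lagging)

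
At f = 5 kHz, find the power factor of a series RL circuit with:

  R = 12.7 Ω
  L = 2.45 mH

Step 1 — Angular frequency: ω = 2π·f = 2π·5000 = 3.142e+04 rad/s.
Step 2 — Component impedances:
  R: Z = R = 12.7 Ω
  L: Z = jωL = j·3.142e+04·0.00245 = 0 + j76.97 Ω
Step 3 — Series combination: Z_total = R + L = 12.7 + j76.97 Ω = 78.01∠80.6° Ω.
Step 4 — Power factor: PF = cos(φ) = Re(Z)/|Z| = 12.7/78.01 = 0.1628.
Step 5 — Type: Im(Z) = 76.97 ⇒ lagging (phase φ = 80.6°).

PF = 0.1628 (lagging, φ = 80.6°)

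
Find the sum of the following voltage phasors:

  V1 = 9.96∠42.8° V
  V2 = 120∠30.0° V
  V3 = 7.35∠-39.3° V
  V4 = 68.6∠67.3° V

Step 1 — Convert each phasor to rectangular form:
  V1 = 9.96·(cos(42.8°) + j·sin(42.8°)) = 7.308 + j6.767 V
  V2 = 120·(cos(30.0°) + j·sin(30.0°)) = 103.9 + j60 V
  V3 = 7.35·(cos(-39.3°) + j·sin(-39.3°)) = 5.688 - j4.655 V
  V4 = 68.6·(cos(67.3°) + j·sin(67.3°)) = 26.47 + j63.29 V
Step 2 — Sum components: V_total = 143.4 + j125.4 V.
Step 3 — Convert to polar: |V_total| = 190.5 V, ∠V_total = 41.2°.

V_total = 190.5∠41.2° V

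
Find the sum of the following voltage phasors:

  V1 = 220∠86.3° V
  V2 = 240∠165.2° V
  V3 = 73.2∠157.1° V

Step 1 — Convert each phasor to rectangular form:
  V1 = 220·(cos(86.3°) + j·sin(86.3°)) = 14.2 + j219.5 V
  V2 = 240·(cos(165.2°) + j·sin(165.2°)) = -232 + j61.31 V
  V3 = 73.2·(cos(157.1°) + j·sin(157.1°)) = -67.43 + j28.48 V
Step 2 — Sum components: V_total = -285.3 + j309.3 V.
Step 3 — Convert to polar: |V_total| = 420.8 V, ∠V_total = 132.7°.

V_total = 420.8∠132.7° V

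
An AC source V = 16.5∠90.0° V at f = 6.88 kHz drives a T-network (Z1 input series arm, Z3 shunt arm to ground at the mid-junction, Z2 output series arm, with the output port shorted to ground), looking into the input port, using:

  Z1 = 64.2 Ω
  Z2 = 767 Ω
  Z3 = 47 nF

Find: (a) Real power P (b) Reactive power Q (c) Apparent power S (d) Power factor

Step 1 — Angular frequency: ω = 2π·f = 2π·6880 = 4.323e+04 rad/s.
Step 2 — Component impedances:
  Z1: Z = R = 64.2 Ω
  Z2: Z = R = 767 Ω
  Z3: Z = 1/(jωC) = -j/(ω·C) = 0 - j492.2 Ω
Step 3 — With the output port shorted to ground, the output series arm Z2 runs from the junction to ground; the shunt arm Z3 also runs from the junction to ground. They appear in parallel: Z3 || Z2 = 223.7 - j348.6 Ω.
Step 4 — Series with input arm Z1: Z_in = Z1 + (Z3 || Z2) = 287.9 - j348.6 Ω = 452.1∠-50.4° Ω.
Step 5 — Source phasor: V = 16.5∠90.0° V = 0 + j16.5 V.
Step 6 — Current: I = V / Z = -0.02814 + j0.02324 A = 0.03649∠140.4° A.
Step 7 — Complex power: S = V·I* = 0.3834 - j0.4643 VA.
Step 8 — Real power: P = Re(S) = 0.3834 W.
Step 9 — Reactive power: Q = Im(S) = -0.4643 VAR.
Step 10 — Apparent power: |S| = 0.6021 VA.
Step 11 — Power factor: PF = P/|S| = 0.6368 (leading).

(a) P = 0.3834 W  (b) Q = -0.4643 VAR  (c) S = 0.6021 VA  (d) PF = 0.6368 (leading)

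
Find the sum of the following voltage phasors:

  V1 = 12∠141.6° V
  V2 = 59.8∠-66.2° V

Step 1 — Convert each phasor to rectangular form:
  V1 = 12·(cos(141.6°) + j·sin(141.6°)) = -9.404 + j7.454 V
  V2 = 59.8·(cos(-66.2°) + j·sin(-66.2°)) = 24.13 - j54.71 V
Step 2 — Sum components: V_total = 14.73 - j47.26 V.
Step 3 — Convert to polar: |V_total| = 49.5 V, ∠V_total = -72.7°.

V_total = 49.5∠-72.7° V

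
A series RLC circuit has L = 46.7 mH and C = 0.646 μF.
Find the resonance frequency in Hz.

Step 1 — Resonance condition Im(Z)=0 gives ω₀ = 1/√(LC).
Step 2 — ω₀ = 1/√(0.0467·6.46e-07) = 5757 rad/s.
Step 3 — f₀ = ω₀/(2π) = 916.3 Hz.

f₀ = 916.3 Hz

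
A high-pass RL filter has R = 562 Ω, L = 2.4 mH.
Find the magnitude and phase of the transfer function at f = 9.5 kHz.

Step 1 — Angular frequency: ω = 2π·9500 = 5.969e+04 rad/s.
Step 2 — Transfer function: H(jω) = jωL/(R + jωL).
Step 3 — Numerator jωL = j·143.3; denominator R + jωL = 562 + j143.3.
Step 4 — H = 0.06101 + j0.2394.
Step 5 — Magnitude: |H| = 0.247 (-12.1 dB); phase: φ = 75.7°.

|H| = 0.247 (-12.1 dB), φ = 75.7°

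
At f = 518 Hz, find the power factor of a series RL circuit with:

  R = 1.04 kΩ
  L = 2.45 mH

Step 1 — Angular frequency: ω = 2π·f = 2π·518 = 3255 rad/s.
Step 2 — Component impedances:
  R: Z = R = 1040 Ω
  L: Z = jωL = j·3255·0.00245 = 0 + j7.974 Ω
Step 3 — Series combination: Z_total = R + L = 1040 + j7.974 Ω = 1040∠0.4° Ω.
Step 4 — Power factor: PF = cos(φ) = Re(Z)/|Z| = 1040/1040 = 1.
Step 5 — Type: Im(Z) = 7.974 ⇒ lagging (phase φ = 0.4°).

PF = 1 (lagging, φ = 0.4°)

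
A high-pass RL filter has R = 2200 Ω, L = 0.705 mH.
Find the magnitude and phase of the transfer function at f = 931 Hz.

Step 1 — Angular frequency: ω = 2π·931 = 5850 rad/s.
Step 2 — Transfer function: H(jω) = jωL/(R + jωL).
Step 3 — Numerator jωL = j·4.124; denominator R + jωL = 2200 + j4.124.
Step 4 — H = 3.514e-06 + j0.001875.
Step 5 — Magnitude: |H| = 0.001875 (-54.5 dB); phase: φ = 89.9°.

|H| = 0.001875 (-54.5 dB), φ = 89.9°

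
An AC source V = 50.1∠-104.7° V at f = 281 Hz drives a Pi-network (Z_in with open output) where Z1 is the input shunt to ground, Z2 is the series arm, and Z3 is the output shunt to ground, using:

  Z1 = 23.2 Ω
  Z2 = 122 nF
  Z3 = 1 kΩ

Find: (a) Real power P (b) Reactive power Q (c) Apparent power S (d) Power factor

Step 1 — Angular frequency: ω = 2π·f = 2π·281 = 1766 rad/s.
Step 2 — Component impedances:
  Z1: Z = R = 23.2 Ω
  Z2: Z = 1/(jωC) = -j/(ω·C) = 0 - j4643 Ω
  Z3: Z = R = 1000 Ω
Step 3 — With open output, the series arm Z2 and the output shunt Z3 appear in series to ground: Z2 + Z3 = 1000 - j4643 Ω.
Step 4 — Parallel with input shunt Z1: Z_in = Z1 || (Z2 + Z3) = 23.18 - j0.1106 Ω = 23.18∠-0.3° Ω.
Step 5 — Source phasor: V = 50.1∠-104.7° V = -12.71 - j48.46 V.
Step 6 — Current: I = V / Z = -0.5386 - j2.094 A = 2.162∠-104.4° A.
Step 7 — Complex power: S = V·I* = 108.3 - j0.5167 VA.
Step 8 — Real power: P = Re(S) = 108.3 W.
Step 9 — Reactive power: Q = Im(S) = -0.5167 VAR.
Step 10 — Apparent power: |S| = 108.3 VA.
Step 11 — Power factor: PF = P/|S| = 1 (leading).

(a) P = 108.3 W  (b) Q = -0.5167 VAR  (c) S = 108.3 VA  (d) PF = 1 (leading)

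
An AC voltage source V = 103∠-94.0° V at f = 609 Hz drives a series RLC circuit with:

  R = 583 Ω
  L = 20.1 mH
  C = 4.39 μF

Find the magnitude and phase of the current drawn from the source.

Step 1 — Angular frequency: ω = 2π·f = 2π·609 = 3826 rad/s.
Step 2 — Component impedances:
  R: Z = R = 583 Ω
  L: Z = jωL = j·3826·0.0201 = 0 + j76.91 Ω
  C: Z = 1/(jωC) = -j/(ω·C) = 0 - j59.53 Ω
Step 3 — Series combination: Z_total = R + L + C = 583 + j17.38 Ω = 583.3∠1.7° Ω.
Step 4 — Source phasor: V = 103∠-94.0° V = -7.185 - j102.7 V.
Step 5 — Ohm's law: I = V / Z_total = (-7.185 - j102.7) / (583 + j17.38) = -0.01756 - j0.1757 A.
Step 6 — Convert to polar: |I| = 0.1766 A, ∠I = -95.7°.

I = 0.1766∠-95.7° A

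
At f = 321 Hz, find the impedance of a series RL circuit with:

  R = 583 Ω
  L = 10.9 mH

Step 1 — Angular frequency: ω = 2π·f = 2π·321 = 2017 rad/s.
Step 2 — Component impedances:
  R: Z = R = 583 Ω
  L: Z = jωL = j·2017·0.0109 = 0 + j21.98 Ω
Step 3 — Series combination: Z_total = R + L = 583 + j21.98 Ω = 583.4∠2.2° Ω.

Z = 583 + j21.98 Ω = 583.4∠2.2° Ω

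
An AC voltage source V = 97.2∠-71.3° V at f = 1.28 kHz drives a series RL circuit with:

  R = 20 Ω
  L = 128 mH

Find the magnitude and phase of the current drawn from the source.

Step 1 — Angular frequency: ω = 2π·f = 2π·1280 = 8042 rad/s.
Step 2 — Component impedances:
  R: Z = R = 20 Ω
  L: Z = jωL = j·8042·0.128 = 0 + j1029 Ω
Step 3 — Series combination: Z_total = R + L = 20 + j1029 Ω = 1030∠88.9° Ω.
Step 4 — Source phasor: V = 97.2∠-71.3° V = 31.16 - j92.07 V.
Step 5 — Ohm's law: I = V / Z_total = (31.16 - j92.07) / (20 + j1029) = -0.08881 - j0.032 A.
Step 6 — Convert to polar: |I| = 0.0944 A, ∠I = -160.2°.

I = 0.0944∠-160.2° A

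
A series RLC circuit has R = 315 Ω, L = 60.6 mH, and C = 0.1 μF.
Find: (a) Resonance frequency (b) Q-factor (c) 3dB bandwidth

Step 1 — Resonance: ω₀ = 1/√(LC) = 1/√(0.0606·1e-07) = 1.285e+04 rad/s.
Step 2 — f₀ = ω₀/(2π) = 2044 Hz.
Step 3 — Series Q: Q = ω₀L/R = 1.285e+04·0.0606/315 = 2.471.
Step 4 — Bandwidth: Δω = ω₀/Q = 5198 rad/s; BW = Δω/(2π) = 827.3 Hz.

(a) f₀ = 2044 Hz  (b) Q = 2.471  (c) BW = 827.3 Hz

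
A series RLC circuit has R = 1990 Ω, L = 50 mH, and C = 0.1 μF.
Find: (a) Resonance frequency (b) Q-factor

Step 1 — Resonance condition Im(Z)=0 gives ω₀ = 1/√(LC).
Step 2 — ω₀ = 1/√(0.05·1e-07) = 1.414e+04 rad/s.
Step 3 — f₀ = ω₀/(2π) = 2251 Hz.
Step 4 — Series Q: Q = ω₀L/R = 1.414e+04·0.05/1990 = 0.3553.

(a) f₀ = 2251 Hz  (b) Q = 0.3553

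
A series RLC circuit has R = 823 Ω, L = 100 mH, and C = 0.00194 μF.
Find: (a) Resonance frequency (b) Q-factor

Step 1 — Resonance condition Im(Z)=0 gives ω₀ = 1/√(LC).
Step 2 — ω₀ = 1/√(0.1·1.94e-09) = 7.18e+04 rad/s.
Step 3 — f₀ = ω₀/(2π) = 1.143e+04 Hz.
Step 4 — Series Q: Q = ω₀L/R = 7.18e+04·0.1/823 = 8.724.

(a) f₀ = 1.143e+04 Hz  (b) Q = 8.724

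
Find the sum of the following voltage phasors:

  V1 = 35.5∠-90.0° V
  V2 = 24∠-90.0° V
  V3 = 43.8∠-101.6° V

Step 1 — Convert each phasor to rectangular form:
  V1 = 35.5·(cos(-90.0°) + j·sin(-90.0°)) = 0 - j35.5 V
  V2 = 24·(cos(-90.0°) + j·sin(-90.0°)) = 0 - j24 V
  V3 = 43.8·(cos(-101.6°) + j·sin(-101.6°)) = -8.807 - j42.91 V
Step 2 — Sum components: V_total = -8.807 - j102.4 V.
Step 3 — Convert to polar: |V_total| = 102.8 V, ∠V_total = -94.9°.

V_total = 102.8∠-94.9° V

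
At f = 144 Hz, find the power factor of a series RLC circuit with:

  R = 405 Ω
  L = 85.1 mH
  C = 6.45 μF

Step 1 — Angular frequency: ω = 2π·f = 2π·144 = 904.8 rad/s.
Step 2 — Component impedances:
  R: Z = R = 405 Ω
  L: Z = jωL = j·904.8·0.0851 = 0 + j77 Ω
  C: Z = 1/(jωC) = -j/(ω·C) = 0 - j171.4 Ω
Step 3 — Series combination: Z_total = R + L + C = 405 - j94.36 Ω = 415.8∠-13.1° Ω.
Step 4 — Power factor: PF = cos(φ) = Re(Z)/|Z| = 405/415.85 = 0.9739.
Step 5 — Type: Im(Z) = -94.36 ⇒ leading (phase φ = -13.1°).

PF = 0.9739 (leading, φ = -13.1°)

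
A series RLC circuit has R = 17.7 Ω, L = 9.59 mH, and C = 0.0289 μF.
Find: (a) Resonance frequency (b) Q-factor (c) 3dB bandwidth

Step 1 — Resonance condition Im(Z)=0 gives ω₀ = 1/√(LC).
Step 2 — ω₀ = 1/√(0.00959·2.89e-08) = 6.007e+04 rad/s.
Step 3 — f₀ = ω₀/(2π) = 9560 Hz.
Step 4 — Series Q: Q = ω₀L/R = 6.007e+04·0.00959/17.7 = 32.55.
Step 5 — 3dB bandwidth: Δω = ω₀/Q = 1846 rad/s; BW = Δω/(2π) = 293.7 Hz.

(a) f₀ = 9560 Hz  (b) Q = 32.55  (c) BW = 293.7 Hz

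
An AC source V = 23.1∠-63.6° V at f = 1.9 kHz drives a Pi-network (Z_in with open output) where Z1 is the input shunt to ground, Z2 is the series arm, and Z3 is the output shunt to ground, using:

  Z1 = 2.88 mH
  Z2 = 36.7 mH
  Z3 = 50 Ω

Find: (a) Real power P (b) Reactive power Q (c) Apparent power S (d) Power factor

Step 1 — Angular frequency: ω = 2π·f = 2π·1900 = 1.194e+04 rad/s.
Step 2 — Component impedances:
  Z1: Z = jωL = j·1.194e+04·0.00288 = 0 + j34.38 Ω
  Z2: Z = jωL = j·1.194e+04·0.0367 = 0 + j438.1 Ω
  Z3: Z = R = 50 Ω
Step 3 — With open output, the series arm Z2 and the output shunt Z3 appear in series to ground: Z2 + Z3 = 50 + j438.1 Ω.
Step 4 — Parallel with input shunt Z1: Z_in = Z1 || (Z2 + Z3) = 0.2618 + j31.91 Ω = 31.91∠89.5° Ω.
Step 5 — Source phasor: V = 23.1∠-63.6° V = 10.27 - j20.69 V.
Step 6 — Current: I = V / Z = -0.6458 - j0.3272 A = 0.7239∠-153.1° A.
Step 7 — Complex power: S = V·I* = 0.1372 + j16.72 VA.
Step 8 — Real power: P = Re(S) = 0.1372 W.
Step 9 — Reactive power: Q = Im(S) = 16.72 VAR.
Step 10 — Apparent power: |S| = 16.72 VA.
Step 11 — Power factor: PF = P/|S| = 0.008205 (lagging).

(a) P = 0.1372 W  (b) Q = 16.72 VAR  (c) S = 16.72 VA  (d) PF = 0.008205 (lagging)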